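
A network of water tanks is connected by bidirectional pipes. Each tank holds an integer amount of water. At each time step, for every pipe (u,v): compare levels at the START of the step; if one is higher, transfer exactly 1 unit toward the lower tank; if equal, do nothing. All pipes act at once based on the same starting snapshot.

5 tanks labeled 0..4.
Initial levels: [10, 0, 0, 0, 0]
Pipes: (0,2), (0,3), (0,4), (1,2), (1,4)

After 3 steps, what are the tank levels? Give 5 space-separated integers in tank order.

Step 1: flows [0->2,0->3,0->4,1=2,1=4] -> levels [7 0 1 1 1]
Step 2: flows [0->2,0->3,0->4,2->1,4->1] -> levels [4 2 1 2 1]
Step 3: flows [0->2,0->3,0->4,1->2,1->4] -> levels [1 0 3 3 3]

Answer: 1 0 3 3 3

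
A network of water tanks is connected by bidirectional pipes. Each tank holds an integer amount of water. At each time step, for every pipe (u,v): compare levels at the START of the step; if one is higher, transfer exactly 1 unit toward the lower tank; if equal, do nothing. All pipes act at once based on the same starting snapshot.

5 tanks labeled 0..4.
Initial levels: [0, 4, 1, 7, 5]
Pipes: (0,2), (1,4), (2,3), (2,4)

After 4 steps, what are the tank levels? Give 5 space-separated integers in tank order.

Step 1: flows [2->0,4->1,3->2,4->2] -> levels [1 5 2 6 3]
Step 2: flows [2->0,1->4,3->2,4->2] -> levels [2 4 3 5 3]
Step 3: flows [2->0,1->4,3->2,2=4] -> levels [3 3 3 4 4]
Step 4: flows [0=2,4->1,3->2,4->2] -> levels [3 4 5 3 2]

Answer: 3 4 5 3 2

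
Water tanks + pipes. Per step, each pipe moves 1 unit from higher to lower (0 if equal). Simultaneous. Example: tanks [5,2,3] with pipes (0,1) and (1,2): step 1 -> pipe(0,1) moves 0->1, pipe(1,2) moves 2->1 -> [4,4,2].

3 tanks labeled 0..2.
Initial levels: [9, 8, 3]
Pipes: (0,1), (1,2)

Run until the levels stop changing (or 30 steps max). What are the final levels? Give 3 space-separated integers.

Step 1: flows [0->1,1->2] -> levels [8 8 4]
Step 2: flows [0=1,1->2] -> levels [8 7 5]
Step 3: flows [0->1,1->2] -> levels [7 7 6]
Step 4: flows [0=1,1->2] -> levels [7 6 7]
Step 5: flows [0->1,2->1] -> levels [6 8 6]
Step 6: flows [1->0,1->2] -> levels [7 6 7]
  -> period-2 cycle: step 6 state = step 4 state; never stabilizes
  -> state at step 30: (30-4) mod 2 = 0, same as step 4 -> [7 6 7]

Answer: 7 6 7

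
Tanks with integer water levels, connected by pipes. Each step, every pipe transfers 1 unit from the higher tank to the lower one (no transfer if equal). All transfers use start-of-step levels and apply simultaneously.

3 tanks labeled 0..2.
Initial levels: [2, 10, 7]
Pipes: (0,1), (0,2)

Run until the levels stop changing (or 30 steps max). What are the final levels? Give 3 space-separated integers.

Step 1: flows [1->0,2->0] -> levels [4 9 6]
Step 2: flows [1->0,2->0] -> levels [6 8 5]
Step 3: flows [1->0,0->2] -> levels [6 7 6]
Step 4: flows [1->0,0=2] -> levels [7 6 6]
Step 5: flows [0->1,0->2] -> levels [5 7 7]
Step 6: flows [1->0,2->0] -> levels [7 6 6]
  -> period-2 cycle: step 6 state = step 4 state; never stabilizes
  -> state at step 30: (30-4) mod 2 = 0, same as step 4 -> [7 6 6]

Answer: 7 6 6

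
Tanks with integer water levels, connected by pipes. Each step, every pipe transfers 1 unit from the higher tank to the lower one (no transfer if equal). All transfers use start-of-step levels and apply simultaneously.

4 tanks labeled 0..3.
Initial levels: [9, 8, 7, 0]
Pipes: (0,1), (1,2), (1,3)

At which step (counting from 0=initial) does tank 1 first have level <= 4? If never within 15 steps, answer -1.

Step 1: flows [0->1,1->2,1->3] -> levels [8 7 8 1]
Step 2: flows [0->1,2->1,1->3] -> levels [7 8 7 2]
Step 3: flows [1->0,1->2,1->3] -> levels [8 5 8 3]
Step 4: flows [0->1,2->1,1->3] -> levels [7 6 7 4]
Step 5: flows [0->1,2->1,1->3] -> levels [6 7 6 5]
Step 6: flows [1->0,1->2,1->3] -> levels [7 4 7 6]
Tank 1 first reaches <=4 at step 6

Answer: 6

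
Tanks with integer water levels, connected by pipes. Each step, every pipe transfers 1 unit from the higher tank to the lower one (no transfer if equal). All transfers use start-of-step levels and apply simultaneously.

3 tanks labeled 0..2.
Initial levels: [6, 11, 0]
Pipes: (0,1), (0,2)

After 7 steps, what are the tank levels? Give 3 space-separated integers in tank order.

Step 1: flows [1->0,0->2] -> levels [6 10 1]
Step 2: flows [1->0,0->2] -> levels [6 9 2]
Step 3: flows [1->0,0->2] -> levels [6 8 3]
Step 4: flows [1->0,0->2] -> levels [6 7 4]
Step 5: flows [1->0,0->2] -> levels [6 6 5]
Step 6: flows [0=1,0->2] -> levels [5 6 6]
Step 7: flows [1->0,2->0] -> levels [7 5 5]

Answer: 7 5 5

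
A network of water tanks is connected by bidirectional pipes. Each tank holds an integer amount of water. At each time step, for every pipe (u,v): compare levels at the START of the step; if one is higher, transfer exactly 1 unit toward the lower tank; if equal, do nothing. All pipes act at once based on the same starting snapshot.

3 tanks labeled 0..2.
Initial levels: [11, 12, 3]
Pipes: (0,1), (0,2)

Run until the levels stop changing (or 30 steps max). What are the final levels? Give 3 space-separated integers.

Step 1: flows [1->0,0->2] -> levels [11 11 4]
Step 2: flows [0=1,0->2] -> levels [10 11 5]
Step 3: flows [1->0,0->2] -> levels [10 10 6]
Step 4: flows [0=1,0->2] -> levels [9 10 7]
Step 5: flows [1->0,0->2] -> levels [9 9 8]
Step 6: flows [0=1,0->2] -> levels [8 9 9]
Step 7: flows [1->0,2->0] -> levels [10 8 8]
Step 8: flows [0->1,0->2] -> levels [8 9 9]
  -> period-2 cycle: step 8 state = step 6 state; never stabilizes
  -> state at step 30: (30-6) mod 2 = 0, same as step 6 -> [8 9 9]

Answer: 8 9 9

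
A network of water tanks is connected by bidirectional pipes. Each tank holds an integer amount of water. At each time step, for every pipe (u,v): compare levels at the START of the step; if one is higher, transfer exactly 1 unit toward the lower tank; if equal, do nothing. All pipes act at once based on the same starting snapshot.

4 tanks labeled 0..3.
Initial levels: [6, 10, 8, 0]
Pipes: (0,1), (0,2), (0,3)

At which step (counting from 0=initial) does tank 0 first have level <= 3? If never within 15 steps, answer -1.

Step 1: flows [1->0,2->0,0->3] -> levels [7 9 7 1]
Step 2: flows [1->0,0=2,0->3] -> levels [7 8 7 2]
Step 3: flows [1->0,0=2,0->3] -> levels [7 7 7 3]
Step 4: flows [0=1,0=2,0->3] -> levels [6 7 7 4]
Step 5: flows [1->0,2->0,0->3] -> levels [7 6 6 5]
Step 6: flows [0->1,0->2,0->3] -> levels [4 7 7 6]
Step 7: flows [1->0,2->0,3->0] -> levels [7 6 6 5]
  -> period-2 cycle (repeats step 5); tank 0 never drops to <=3
Tank 0 never reaches <=3 within 15 steps

Answer: -1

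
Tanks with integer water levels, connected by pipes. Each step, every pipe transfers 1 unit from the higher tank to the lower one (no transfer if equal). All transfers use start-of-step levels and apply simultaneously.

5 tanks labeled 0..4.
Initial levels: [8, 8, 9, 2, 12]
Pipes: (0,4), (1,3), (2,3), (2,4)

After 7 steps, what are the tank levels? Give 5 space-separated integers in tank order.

Step 1: flows [4->0,1->3,2->3,4->2] -> levels [9 7 9 4 10]
Step 2: flows [4->0,1->3,2->3,4->2] -> levels [10 6 9 6 8]
Step 3: flows [0->4,1=3,2->3,2->4] -> levels [9 6 7 7 10]
Step 4: flows [4->0,3->1,2=3,4->2] -> levels [10 7 8 6 8]
Step 5: flows [0->4,1->3,2->3,2=4] -> levels [9 6 7 8 9]
Step 6: flows [0=4,3->1,3->2,4->2] -> levels [9 7 9 6 8]
Step 7: flows [0->4,1->3,2->3,2->4] -> levels [8 6 7 8 10]

Answer: 8 6 7 8 10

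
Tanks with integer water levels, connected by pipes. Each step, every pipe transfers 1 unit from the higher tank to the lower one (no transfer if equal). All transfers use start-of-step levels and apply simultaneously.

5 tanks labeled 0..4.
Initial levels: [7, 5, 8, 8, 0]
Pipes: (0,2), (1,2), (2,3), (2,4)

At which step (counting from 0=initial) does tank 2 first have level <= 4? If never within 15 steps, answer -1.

Step 1: flows [2->0,2->1,2=3,2->4] -> levels [8 6 5 8 1]
Step 2: flows [0->2,1->2,3->2,2->4] -> levels [7 5 7 7 2]
Step 3: flows [0=2,2->1,2=3,2->4] -> levels [7 6 5 7 3]
Step 4: flows [0->2,1->2,3->2,2->4] -> levels [6 5 7 6 4]
Step 5: flows [2->0,2->1,2->3,2->4] -> levels [7 6 3 7 5]
Tank 2 first reaches <=4 at step 5

Answer: 5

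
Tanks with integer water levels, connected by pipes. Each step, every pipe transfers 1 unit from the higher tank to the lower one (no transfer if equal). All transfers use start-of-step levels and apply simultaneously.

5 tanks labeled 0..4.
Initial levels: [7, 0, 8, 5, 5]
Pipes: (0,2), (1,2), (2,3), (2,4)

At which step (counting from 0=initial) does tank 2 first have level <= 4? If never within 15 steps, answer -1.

Answer: 1

Derivation:
Step 1: flows [2->0,2->1,2->3,2->4] -> levels [8 1 4 6 6]
Tank 2 first reaches <=4 at step 1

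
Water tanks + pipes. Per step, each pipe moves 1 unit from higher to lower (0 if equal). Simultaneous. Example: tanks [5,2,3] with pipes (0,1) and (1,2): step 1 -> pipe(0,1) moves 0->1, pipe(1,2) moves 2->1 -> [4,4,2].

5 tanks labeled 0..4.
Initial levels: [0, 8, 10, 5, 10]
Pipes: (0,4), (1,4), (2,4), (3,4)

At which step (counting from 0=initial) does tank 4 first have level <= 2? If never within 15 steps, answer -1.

Answer: -1

Derivation:
Step 1: flows [4->0,4->1,2=4,4->3] -> levels [1 9 10 6 7]
Step 2: flows [4->0,1->4,2->4,4->3] -> levels [2 8 9 7 7]
Step 3: flows [4->0,1->4,2->4,3=4] -> levels [3 7 8 7 8]
Step 4: flows [4->0,4->1,2=4,4->3] -> levels [4 8 8 8 5]
Step 5: flows [4->0,1->4,2->4,3->4] -> levels [5 7 7 7 7]
Step 6: flows [4->0,1=4,2=4,3=4] -> levels [6 7 7 7 6]
Step 7: flows [0=4,1->4,2->4,3->4] -> levels [6 6 6 6 9]
Step 8: flows [4->0,4->1,4->2,4->3] -> levels [7 7 7 7 5]
Step 9: flows [0->4,1->4,2->4,3->4] -> levels [6 6 6 6 9]
  -> period-2 cycle (repeats step 7); tank 4 never drops to <=2
Tank 4 never reaches <=2 within 15 steps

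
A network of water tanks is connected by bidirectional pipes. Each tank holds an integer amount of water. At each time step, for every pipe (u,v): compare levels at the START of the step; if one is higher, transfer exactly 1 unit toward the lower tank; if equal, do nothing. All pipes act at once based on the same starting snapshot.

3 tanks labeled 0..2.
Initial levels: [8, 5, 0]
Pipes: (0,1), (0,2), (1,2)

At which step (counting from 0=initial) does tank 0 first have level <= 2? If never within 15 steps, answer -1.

Answer: -1

Derivation:
Step 1: flows [0->1,0->2,1->2] -> levels [6 5 2]
Step 2: flows [0->1,0->2,1->2] -> levels [4 5 4]
Step 3: flows [1->0,0=2,1->2] -> levels [5 3 5]
Step 4: flows [0->1,0=2,2->1] -> levels [4 5 4]
  -> period-2 cycle (repeats step 2); tank 0 never drops to <=2
Tank 0 never reaches <=2 within 15 steps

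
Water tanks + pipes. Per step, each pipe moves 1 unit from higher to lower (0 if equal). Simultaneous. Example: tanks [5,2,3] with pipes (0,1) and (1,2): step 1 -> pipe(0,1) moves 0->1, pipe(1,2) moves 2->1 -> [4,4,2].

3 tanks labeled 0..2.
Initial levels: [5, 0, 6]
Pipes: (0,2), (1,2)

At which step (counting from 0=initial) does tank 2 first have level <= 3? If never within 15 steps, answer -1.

Step 1: flows [2->0,2->1] -> levels [6 1 4]
Step 2: flows [0->2,2->1] -> levels [5 2 4]
Step 3: flows [0->2,2->1] -> levels [4 3 4]
Step 4: flows [0=2,2->1] -> levels [4 4 3]
Tank 2 first reaches <=3 at step 4

Answer: 4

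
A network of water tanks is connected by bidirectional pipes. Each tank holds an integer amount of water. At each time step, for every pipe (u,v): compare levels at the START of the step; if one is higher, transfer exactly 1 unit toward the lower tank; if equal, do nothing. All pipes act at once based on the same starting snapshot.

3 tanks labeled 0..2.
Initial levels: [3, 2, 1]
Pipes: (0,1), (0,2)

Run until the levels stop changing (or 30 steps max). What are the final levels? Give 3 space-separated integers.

Answer: 3 2 1

Derivation:
Step 1: flows [0->1,0->2] -> levels [1 3 2]
Step 2: flows [1->0,2->0] -> levels [3 2 1]
  -> period-2 cycle: step 2 state = step 0 state; never stabilizes
  -> state at step 30: (30-0) mod 2 = 0, same as step 0 -> [3 2 1]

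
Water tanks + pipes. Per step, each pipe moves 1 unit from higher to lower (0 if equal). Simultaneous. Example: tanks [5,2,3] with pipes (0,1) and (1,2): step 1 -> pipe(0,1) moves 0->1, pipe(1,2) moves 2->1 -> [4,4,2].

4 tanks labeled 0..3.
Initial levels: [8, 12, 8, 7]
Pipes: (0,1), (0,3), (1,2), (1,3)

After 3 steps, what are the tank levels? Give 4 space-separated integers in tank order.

Step 1: flows [1->0,0->3,1->2,1->3] -> levels [8 9 9 9]
Step 2: flows [1->0,3->0,1=2,1=3] -> levels [10 8 9 8]
Step 3: flows [0->1,0->3,2->1,1=3] -> levels [8 10 8 9]

Answer: 8 10 8 9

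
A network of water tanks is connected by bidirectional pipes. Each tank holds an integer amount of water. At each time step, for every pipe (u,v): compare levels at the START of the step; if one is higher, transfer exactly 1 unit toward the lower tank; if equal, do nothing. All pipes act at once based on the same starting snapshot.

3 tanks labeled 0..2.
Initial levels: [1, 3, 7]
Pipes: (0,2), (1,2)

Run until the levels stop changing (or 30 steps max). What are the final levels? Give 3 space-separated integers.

Step 1: flows [2->0,2->1] -> levels [2 4 5]
Step 2: flows [2->0,2->1] -> levels [3 5 3]
Step 3: flows [0=2,1->2] -> levels [3 4 4]
Step 4: flows [2->0,1=2] -> levels [4 4 3]
Step 5: flows [0->2,1->2] -> levels [3 3 5]
Step 6: flows [2->0,2->1] -> levels [4 4 3]
  -> period-2 cycle: step 6 state = step 4 state; never stabilizes
  -> state at step 30: (30-4) mod 2 = 0, same as step 4 -> [4 4 3]

Answer: 4 4 3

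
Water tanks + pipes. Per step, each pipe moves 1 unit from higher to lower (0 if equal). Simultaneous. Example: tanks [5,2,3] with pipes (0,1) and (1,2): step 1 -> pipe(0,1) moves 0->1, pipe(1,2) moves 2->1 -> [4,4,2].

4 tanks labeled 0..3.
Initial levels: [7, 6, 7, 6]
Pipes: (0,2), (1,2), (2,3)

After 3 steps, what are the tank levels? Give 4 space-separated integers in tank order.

Step 1: flows [0=2,2->1,2->3] -> levels [7 7 5 7]
Step 2: flows [0->2,1->2,3->2] -> levels [6 6 8 6]
Step 3: flows [2->0,2->1,2->3] -> levels [7 7 5 7]

Answer: 7 7 5 7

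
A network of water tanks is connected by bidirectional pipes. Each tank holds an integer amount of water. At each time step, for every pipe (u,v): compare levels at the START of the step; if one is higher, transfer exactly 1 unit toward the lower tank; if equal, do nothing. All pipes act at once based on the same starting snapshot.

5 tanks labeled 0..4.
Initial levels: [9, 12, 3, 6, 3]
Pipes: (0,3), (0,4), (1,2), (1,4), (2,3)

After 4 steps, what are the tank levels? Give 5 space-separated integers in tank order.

Answer: 6 8 5 8 6

Derivation:
Step 1: flows [0->3,0->4,1->2,1->4,3->2] -> levels [7 10 5 6 5]
Step 2: flows [0->3,0->4,1->2,1->4,3->2] -> levels [5 8 7 6 7]
Step 3: flows [3->0,4->0,1->2,1->4,2->3] -> levels [7 6 7 6 7]
Step 4: flows [0->3,0=4,2->1,4->1,2->3] -> levels [6 8 5 8 6]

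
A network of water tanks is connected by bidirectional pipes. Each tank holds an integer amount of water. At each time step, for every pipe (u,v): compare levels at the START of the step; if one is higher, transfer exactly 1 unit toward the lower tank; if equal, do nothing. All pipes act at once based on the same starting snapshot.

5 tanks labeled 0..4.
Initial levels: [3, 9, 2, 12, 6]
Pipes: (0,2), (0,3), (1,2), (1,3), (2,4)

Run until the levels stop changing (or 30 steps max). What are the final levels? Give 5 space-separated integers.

Answer: 7 7 5 6 7

Derivation:
Step 1: flows [0->2,3->0,1->2,3->1,4->2] -> levels [3 9 5 10 5]
Step 2: flows [2->0,3->0,1->2,3->1,2=4] -> levels [5 9 5 8 5]
Step 3: flows [0=2,3->0,1->2,1->3,2=4] -> levels [6 7 6 8 5]
Step 4: flows [0=2,3->0,1->2,3->1,2->4] -> levels [7 7 6 6 6]
Step 5: flows [0->2,0->3,1->2,1->3,2=4] -> levels [5 5 8 8 6]
Step 6: flows [2->0,3->0,2->1,3->1,2->4] -> levels [7 7 5 6 7]
Step 7: flows [0->2,0->3,1->2,1->3,4->2] -> levels [5 5 8 8 6]
  -> period-2 cycle: step 7 state = step 5 state; never stabilizes
  -> state at step 30: (30-5) mod 2 = 1, same as step 6 -> [7 7 5 6 7]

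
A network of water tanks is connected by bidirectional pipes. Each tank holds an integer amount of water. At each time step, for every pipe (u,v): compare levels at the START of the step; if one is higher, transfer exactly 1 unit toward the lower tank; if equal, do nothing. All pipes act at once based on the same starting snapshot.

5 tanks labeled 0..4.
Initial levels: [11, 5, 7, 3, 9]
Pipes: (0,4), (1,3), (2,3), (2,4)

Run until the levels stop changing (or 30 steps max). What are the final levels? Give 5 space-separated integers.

Answer: 7 7 7 6 8

Derivation:
Step 1: flows [0->4,1->3,2->3,4->2] -> levels [10 4 7 5 9]
Step 2: flows [0->4,3->1,2->3,4->2] -> levels [9 5 7 5 9]
Step 3: flows [0=4,1=3,2->3,4->2] -> levels [9 5 7 6 8]
Step 4: flows [0->4,3->1,2->3,4->2] -> levels [8 6 7 6 8]
Step 5: flows [0=4,1=3,2->3,4->2] -> levels [8 6 7 7 7]
Step 6: flows [0->4,3->1,2=3,2=4] -> levels [7 7 7 6 8]
Step 7: flows [4->0,1->3,2->3,4->2] -> levels [8 6 7 8 6]
Step 8: flows [0->4,3->1,3->2,2->4] -> levels [7 7 7 6 8]
  -> period-2 cycle: step 8 state = step 6 state; never stabilizes
  -> state at step 30: (30-6) mod 2 = 0, same as step 6 -> [7 7 7 6 8]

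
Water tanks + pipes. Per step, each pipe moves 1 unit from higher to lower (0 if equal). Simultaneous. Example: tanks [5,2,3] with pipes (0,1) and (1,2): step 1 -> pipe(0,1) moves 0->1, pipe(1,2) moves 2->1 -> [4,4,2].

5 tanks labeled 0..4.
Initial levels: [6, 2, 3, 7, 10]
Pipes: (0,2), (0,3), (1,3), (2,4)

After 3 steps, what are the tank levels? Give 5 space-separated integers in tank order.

Step 1: flows [0->2,3->0,3->1,4->2] -> levels [6 3 5 5 9]
Step 2: flows [0->2,0->3,3->1,4->2] -> levels [4 4 7 5 8]
Step 3: flows [2->0,3->0,3->1,4->2] -> levels [6 5 7 3 7]

Answer: 6 5 7 3 7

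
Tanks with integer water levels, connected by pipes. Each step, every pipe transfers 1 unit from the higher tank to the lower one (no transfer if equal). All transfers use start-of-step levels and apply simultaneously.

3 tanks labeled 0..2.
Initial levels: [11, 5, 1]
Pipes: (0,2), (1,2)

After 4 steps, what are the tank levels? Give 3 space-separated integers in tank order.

Step 1: flows [0->2,1->2] -> levels [10 4 3]
Step 2: flows [0->2,1->2] -> levels [9 3 5]
Step 3: flows [0->2,2->1] -> levels [8 4 5]
Step 4: flows [0->2,2->1] -> levels [7 5 5]

Answer: 7 5 5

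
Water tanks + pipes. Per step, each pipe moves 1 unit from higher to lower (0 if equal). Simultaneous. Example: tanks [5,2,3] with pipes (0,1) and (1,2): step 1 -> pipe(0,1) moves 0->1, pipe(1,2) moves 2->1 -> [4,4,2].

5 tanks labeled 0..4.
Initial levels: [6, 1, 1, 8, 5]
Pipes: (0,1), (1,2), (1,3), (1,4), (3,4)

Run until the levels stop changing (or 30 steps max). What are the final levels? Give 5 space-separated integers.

Step 1: flows [0->1,1=2,3->1,4->1,3->4] -> levels [5 4 1 6 5]
Step 2: flows [0->1,1->2,3->1,4->1,3->4] -> levels [4 6 2 4 5]
Step 3: flows [1->0,1->2,1->3,1->4,4->3] -> levels [5 2 3 6 5]
Step 4: flows [0->1,2->1,3->1,4->1,3->4] -> levels [4 6 2 4 5]
  -> period-2 cycle: step 4 state = step 2 state; never stabilizes
  -> state at step 30: (30-2) mod 2 = 0, same as step 2 -> [4 6 2 4 5]

Answer: 4 6 2 4 5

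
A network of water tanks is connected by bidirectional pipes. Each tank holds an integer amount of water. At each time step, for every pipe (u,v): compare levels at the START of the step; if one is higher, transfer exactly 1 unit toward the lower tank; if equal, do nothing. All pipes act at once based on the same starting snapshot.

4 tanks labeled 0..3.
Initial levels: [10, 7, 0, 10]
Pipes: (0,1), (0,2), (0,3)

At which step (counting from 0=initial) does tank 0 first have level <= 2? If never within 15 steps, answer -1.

Step 1: flows [0->1,0->2,0=3] -> levels [8 8 1 10]
Step 2: flows [0=1,0->2,3->0] -> levels [8 8 2 9]
Step 3: flows [0=1,0->2,3->0] -> levels [8 8 3 8]
Step 4: flows [0=1,0->2,0=3] -> levels [7 8 4 8]
Step 5: flows [1->0,0->2,3->0] -> levels [8 7 5 7]
Step 6: flows [0->1,0->2,0->3] -> levels [5 8 6 8]
Step 7: flows [1->0,2->0,3->0] -> levels [8 7 5 7]
  -> period-2 cycle (repeats step 5); tank 0 never drops to <=2
Tank 0 never reaches <=2 within 15 steps

Answer: -1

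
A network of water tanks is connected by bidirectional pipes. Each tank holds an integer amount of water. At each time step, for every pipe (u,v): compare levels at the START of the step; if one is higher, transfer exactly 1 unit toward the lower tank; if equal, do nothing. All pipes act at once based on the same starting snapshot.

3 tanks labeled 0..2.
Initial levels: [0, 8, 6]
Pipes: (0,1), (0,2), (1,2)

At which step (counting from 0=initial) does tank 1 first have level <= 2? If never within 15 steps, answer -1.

Step 1: flows [1->0,2->0,1->2] -> levels [2 6 6]
Step 2: flows [1->0,2->0,1=2] -> levels [4 5 5]
Step 3: flows [1->0,2->0,1=2] -> levels [6 4 4]
Step 4: flows [0->1,0->2,1=2] -> levels [4 5 5]
  -> period-2 cycle (repeats step 2); tank 1 never drops to <=2
Tank 1 never reaches <=2 within 15 steps

Answer: -1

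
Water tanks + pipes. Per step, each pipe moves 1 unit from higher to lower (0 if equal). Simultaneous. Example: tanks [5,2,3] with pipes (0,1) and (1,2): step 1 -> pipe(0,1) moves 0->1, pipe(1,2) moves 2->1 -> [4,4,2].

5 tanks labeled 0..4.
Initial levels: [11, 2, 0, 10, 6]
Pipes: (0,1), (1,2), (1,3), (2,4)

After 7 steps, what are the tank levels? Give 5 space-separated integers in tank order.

Step 1: flows [0->1,1->2,3->1,4->2] -> levels [10 3 2 9 5]
Step 2: flows [0->1,1->2,3->1,4->2] -> levels [9 4 4 8 4]
Step 3: flows [0->1,1=2,3->1,2=4] -> levels [8 6 4 7 4]
Step 4: flows [0->1,1->2,3->1,2=4] -> levels [7 7 5 6 4]
Step 5: flows [0=1,1->2,1->3,2->4] -> levels [7 5 5 7 5]
Step 6: flows [0->1,1=2,3->1,2=4] -> levels [6 7 5 6 5]
Step 7: flows [1->0,1->2,1->3,2=4] -> levels [7 4 6 7 5]

Answer: 7 4 6 7 5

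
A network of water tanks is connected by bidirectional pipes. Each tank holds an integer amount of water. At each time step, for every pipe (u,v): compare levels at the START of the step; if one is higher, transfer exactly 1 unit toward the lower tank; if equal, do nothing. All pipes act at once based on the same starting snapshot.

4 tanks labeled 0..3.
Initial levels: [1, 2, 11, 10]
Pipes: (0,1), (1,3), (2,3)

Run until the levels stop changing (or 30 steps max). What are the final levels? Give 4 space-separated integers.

Step 1: flows [1->0,3->1,2->3] -> levels [2 2 10 10]
Step 2: flows [0=1,3->1,2=3] -> levels [2 3 10 9]
Step 3: flows [1->0,3->1,2->3] -> levels [3 3 9 9]
Step 4: flows [0=1,3->1,2=3] -> levels [3 4 9 8]
Step 5: flows [1->0,3->1,2->3] -> levels [4 4 8 8]
Step 6: flows [0=1,3->1,2=3] -> levels [4 5 8 7]
Step 7: flows [1->0,3->1,2->3] -> levels [5 5 7 7]
Step 8: flows [0=1,3->1,2=3] -> levels [5 6 7 6]
Step 9: flows [1->0,1=3,2->3] -> levels [6 5 6 7]
Step 10: flows [0->1,3->1,3->2] -> levels [5 7 7 5]
Step 11: flows [1->0,1->3,2->3] -> levels [6 5 6 7]
  -> period-2 cycle: step 11 state = step 9 state; never stabilizes
  -> state at step 30: (30-9) mod 2 = 1, same as step 10 -> [5 7 7 5]

Answer: 5 7 7 5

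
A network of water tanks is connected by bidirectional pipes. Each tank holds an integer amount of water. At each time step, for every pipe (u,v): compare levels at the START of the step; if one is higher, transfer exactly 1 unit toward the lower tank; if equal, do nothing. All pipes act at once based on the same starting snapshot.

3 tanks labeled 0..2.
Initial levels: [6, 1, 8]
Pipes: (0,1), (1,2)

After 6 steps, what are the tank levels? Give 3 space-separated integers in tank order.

Answer: 5 5 5

Derivation:
Step 1: flows [0->1,2->1] -> levels [5 3 7]
Step 2: flows [0->1,2->1] -> levels [4 5 6]
Step 3: flows [1->0,2->1] -> levels [5 5 5]
Step 4: flows [0=1,1=2] -> levels [5 5 5]
  -> stable; steps 5..6 unchanged -> [5 5 5]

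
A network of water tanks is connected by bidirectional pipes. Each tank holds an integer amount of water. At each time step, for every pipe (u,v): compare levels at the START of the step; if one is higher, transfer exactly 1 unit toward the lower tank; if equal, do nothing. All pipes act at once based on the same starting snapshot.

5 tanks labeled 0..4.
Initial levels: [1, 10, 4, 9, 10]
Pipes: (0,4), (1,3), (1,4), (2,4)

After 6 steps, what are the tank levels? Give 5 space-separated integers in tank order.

Answer: 6 7 6 7 8

Derivation:
Step 1: flows [4->0,1->3,1=4,4->2] -> levels [2 9 5 10 8]
Step 2: flows [4->0,3->1,1->4,4->2] -> levels [3 9 6 9 7]
Step 3: flows [4->0,1=3,1->4,4->2] -> levels [4 8 7 9 6]
Step 4: flows [4->0,3->1,1->4,2->4] -> levels [5 8 6 8 7]
Step 5: flows [4->0,1=3,1->4,4->2] -> levels [6 7 7 8 6]
Step 6: flows [0=4,3->1,1->4,2->4] -> levels [6 7 6 7 8]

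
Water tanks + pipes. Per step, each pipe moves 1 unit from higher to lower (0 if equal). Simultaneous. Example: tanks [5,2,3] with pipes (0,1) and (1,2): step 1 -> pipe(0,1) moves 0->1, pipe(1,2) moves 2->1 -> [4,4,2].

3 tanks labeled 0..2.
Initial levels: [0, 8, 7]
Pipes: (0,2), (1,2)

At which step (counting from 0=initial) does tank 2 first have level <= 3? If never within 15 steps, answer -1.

Answer: -1

Derivation:
Step 1: flows [2->0,1->2] -> levels [1 7 7]
Step 2: flows [2->0,1=2] -> levels [2 7 6]
Step 3: flows [2->0,1->2] -> levels [3 6 6]
Step 4: flows [2->0,1=2] -> levels [4 6 5]
Step 5: flows [2->0,1->2] -> levels [5 5 5]
Step 6: flows [0=2,1=2] -> levels [5 5 5]
  -> stable; tank 2 stays at 5 > 3
Tank 2 never reaches <=3 within 15 steps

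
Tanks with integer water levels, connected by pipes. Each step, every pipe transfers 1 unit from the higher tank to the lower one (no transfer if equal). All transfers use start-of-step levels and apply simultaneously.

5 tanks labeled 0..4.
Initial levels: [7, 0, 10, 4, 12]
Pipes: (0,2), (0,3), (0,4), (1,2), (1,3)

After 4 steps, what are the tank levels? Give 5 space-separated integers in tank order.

Answer: 7 6 6 6 8

Derivation:
Step 1: flows [2->0,0->3,4->0,2->1,3->1] -> levels [8 2 8 4 11]
Step 2: flows [0=2,0->3,4->0,2->1,3->1] -> levels [8 4 7 4 10]
Step 3: flows [0->2,0->3,4->0,2->1,1=3] -> levels [7 5 7 5 9]
Step 4: flows [0=2,0->3,4->0,2->1,1=3] -> levels [7 6 6 6 8]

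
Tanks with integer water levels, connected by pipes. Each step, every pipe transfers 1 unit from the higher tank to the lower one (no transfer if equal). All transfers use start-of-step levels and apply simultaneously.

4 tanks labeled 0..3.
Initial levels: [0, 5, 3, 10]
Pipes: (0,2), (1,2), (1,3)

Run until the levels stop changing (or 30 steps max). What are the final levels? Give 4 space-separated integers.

Step 1: flows [2->0,1->2,3->1] -> levels [1 5 3 9]
Step 2: flows [2->0,1->2,3->1] -> levels [2 5 3 8]
Step 3: flows [2->0,1->2,3->1] -> levels [3 5 3 7]
Step 4: flows [0=2,1->2,3->1] -> levels [3 5 4 6]
Step 5: flows [2->0,1->2,3->1] -> levels [4 5 4 5]
Step 6: flows [0=2,1->2,1=3] -> levels [4 4 5 5]
Step 7: flows [2->0,2->1,3->1] -> levels [5 6 3 4]
Step 8: flows [0->2,1->2,1->3] -> levels [4 4 5 5]
  -> period-2 cycle: step 8 state = step 6 state; never stabilizes
  -> state at step 30: (30-6) mod 2 = 0, same as step 6 -> [4 4 5 5]

Answer: 4 4 5 5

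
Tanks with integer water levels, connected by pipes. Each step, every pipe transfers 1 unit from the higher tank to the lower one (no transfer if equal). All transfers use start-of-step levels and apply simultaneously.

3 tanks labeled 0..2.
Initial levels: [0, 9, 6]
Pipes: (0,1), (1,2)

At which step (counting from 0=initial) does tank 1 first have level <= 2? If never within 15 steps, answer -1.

Step 1: flows [1->0,1->2] -> levels [1 7 7]
Step 2: flows [1->0,1=2] -> levels [2 6 7]
Step 3: flows [1->0,2->1] -> levels [3 6 6]
Step 4: flows [1->0,1=2] -> levels [4 5 6]
Step 5: flows [1->0,2->1] -> levels [5 5 5]
Step 6: flows [0=1,1=2] -> levels [5 5 5]
  -> stable; tank 1 stays at 5 > 2
Tank 1 never reaches <=2 within 15 steps

Answer: -1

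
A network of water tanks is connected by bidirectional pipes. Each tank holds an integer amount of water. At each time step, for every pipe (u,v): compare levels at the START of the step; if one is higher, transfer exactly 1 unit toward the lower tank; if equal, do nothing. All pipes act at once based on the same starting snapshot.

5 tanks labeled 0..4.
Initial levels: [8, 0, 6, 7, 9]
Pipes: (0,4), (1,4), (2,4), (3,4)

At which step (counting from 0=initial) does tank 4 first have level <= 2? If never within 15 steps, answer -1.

Step 1: flows [4->0,4->1,4->2,4->3] -> levels [9 1 7 8 5]
Step 2: flows [0->4,4->1,2->4,3->4] -> levels [8 2 6 7 7]
Step 3: flows [0->4,4->1,4->2,3=4] -> levels [7 3 7 7 6]
Step 4: flows [0->4,4->1,2->4,3->4] -> levels [6 4 6 6 8]
Step 5: flows [4->0,4->1,4->2,4->3] -> levels [7 5 7 7 4]
Step 6: flows [0->4,1->4,2->4,3->4] -> levels [6 4 6 6 8]
  -> period-2 cycle (repeats step 4); tank 4 never drops to <=2
Tank 4 never reaches <=2 within 15 steps

Answer: -1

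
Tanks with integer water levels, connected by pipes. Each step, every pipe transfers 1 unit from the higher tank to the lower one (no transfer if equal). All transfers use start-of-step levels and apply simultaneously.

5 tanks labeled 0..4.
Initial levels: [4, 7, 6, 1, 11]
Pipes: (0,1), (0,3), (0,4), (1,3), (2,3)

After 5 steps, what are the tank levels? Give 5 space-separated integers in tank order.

Step 1: flows [1->0,0->3,4->0,1->3,2->3] -> levels [5 5 5 4 10]
Step 2: flows [0=1,0->3,4->0,1->3,2->3] -> levels [5 4 4 7 9]
Step 3: flows [0->1,3->0,4->0,3->1,3->2] -> levels [6 6 5 4 8]
Step 4: flows [0=1,0->3,4->0,1->3,2->3] -> levels [6 5 4 7 7]
Step 5: flows [0->1,3->0,4->0,3->1,3->2] -> levels [7 7 5 4 6]

Answer: 7 7 5 4 6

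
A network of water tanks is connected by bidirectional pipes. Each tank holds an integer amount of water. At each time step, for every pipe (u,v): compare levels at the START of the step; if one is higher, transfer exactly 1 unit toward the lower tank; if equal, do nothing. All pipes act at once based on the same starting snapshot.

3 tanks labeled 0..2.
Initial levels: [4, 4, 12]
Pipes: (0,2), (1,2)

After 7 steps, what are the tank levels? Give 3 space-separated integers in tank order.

Answer: 7 7 6

Derivation:
Step 1: flows [2->0,2->1] -> levels [5 5 10]
Step 2: flows [2->0,2->1] -> levels [6 6 8]
Step 3: flows [2->0,2->1] -> levels [7 7 6]
Step 4: flows [0->2,1->2] -> levels [6 6 8]
  -> period-2 cycle: step 4 state = step 2 state
  -> state at step 7: (7-2) mod 2 = 1, same as step 3 -> [7 7 6]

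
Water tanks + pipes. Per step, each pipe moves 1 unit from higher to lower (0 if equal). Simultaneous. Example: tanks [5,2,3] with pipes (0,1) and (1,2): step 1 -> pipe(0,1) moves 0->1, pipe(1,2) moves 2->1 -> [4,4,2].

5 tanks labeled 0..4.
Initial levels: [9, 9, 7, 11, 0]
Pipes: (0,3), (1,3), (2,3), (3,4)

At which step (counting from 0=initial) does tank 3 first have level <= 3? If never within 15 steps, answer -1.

Step 1: flows [3->0,3->1,3->2,3->4] -> levels [10 10 8 7 1]
Step 2: flows [0->3,1->3,2->3,3->4] -> levels [9 9 7 9 2]
Step 3: flows [0=3,1=3,3->2,3->4] -> levels [9 9 8 7 3]
Step 4: flows [0->3,1->3,2->3,3->4] -> levels [8 8 7 9 4]
Step 5: flows [3->0,3->1,3->2,3->4] -> levels [9 9 8 5 5]
Step 6: flows [0->3,1->3,2->3,3=4] -> levels [8 8 7 8 5]
Step 7: flows [0=3,1=3,3->2,3->4] -> levels [8 8 8 6 6]
Step 8: flows [0->3,1->3,2->3,3=4] -> levels [7 7 7 9 6]
Step 9: flows [3->0,3->1,3->2,3->4] -> levels [8 8 8 5 7]
Step 10: flows [0->3,1->3,2->3,4->3] -> levels [7 7 7 9 6]
  -> period-2 cycle (repeats step 8); tank 3 never drops to <=3
Tank 3 never reaches <=3 within 15 steps

Answer: -1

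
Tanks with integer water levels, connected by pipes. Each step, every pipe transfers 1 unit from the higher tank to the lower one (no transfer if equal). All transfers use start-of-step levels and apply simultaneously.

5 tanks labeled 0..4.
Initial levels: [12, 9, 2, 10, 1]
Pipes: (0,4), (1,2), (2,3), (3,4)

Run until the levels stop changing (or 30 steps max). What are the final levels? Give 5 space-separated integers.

Step 1: flows [0->4,1->2,3->2,3->4] -> levels [11 8 4 8 3]
Step 2: flows [0->4,1->2,3->2,3->4] -> levels [10 7 6 6 5]
Step 3: flows [0->4,1->2,2=3,3->4] -> levels [9 6 7 5 7]
Step 4: flows [0->4,2->1,2->3,4->3] -> levels [8 7 5 7 7]
Step 5: flows [0->4,1->2,3->2,3=4] -> levels [7 6 7 6 8]
Step 6: flows [4->0,2->1,2->3,4->3] -> levels [8 7 5 8 6]
Step 7: flows [0->4,1->2,3->2,3->4] -> levels [7 6 7 6 8]
  -> period-2 cycle: step 7 state = step 5 state; never stabilizes
  -> state at step 30: (30-5) mod 2 = 1, same as step 6 -> [8 7 5 8 6]

Answer: 8 7 5 8 6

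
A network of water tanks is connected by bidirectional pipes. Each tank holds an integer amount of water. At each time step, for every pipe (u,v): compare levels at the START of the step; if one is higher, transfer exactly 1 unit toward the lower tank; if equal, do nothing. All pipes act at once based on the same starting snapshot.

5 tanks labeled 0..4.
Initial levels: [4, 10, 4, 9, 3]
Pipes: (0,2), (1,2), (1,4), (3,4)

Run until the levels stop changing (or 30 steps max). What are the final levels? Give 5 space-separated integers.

Step 1: flows [0=2,1->2,1->4,3->4] -> levels [4 8 5 8 5]
Step 2: flows [2->0,1->2,1->4,3->4] -> levels [5 6 5 7 7]
Step 3: flows [0=2,1->2,4->1,3=4] -> levels [5 6 6 7 6]
Step 4: flows [2->0,1=2,1=4,3->4] -> levels [6 6 5 6 7]
Step 5: flows [0->2,1->2,4->1,4->3] -> levels [5 6 7 7 5]
Step 6: flows [2->0,2->1,1->4,3->4] -> levels [6 6 5 6 7]
  -> period-2 cycle: step 6 state = step 4 state; never stabilizes
  -> state at step 30: (30-4) mod 2 = 0, same as step 4 -> [6 6 5 6 7]

Answer: 6 6 5 6 7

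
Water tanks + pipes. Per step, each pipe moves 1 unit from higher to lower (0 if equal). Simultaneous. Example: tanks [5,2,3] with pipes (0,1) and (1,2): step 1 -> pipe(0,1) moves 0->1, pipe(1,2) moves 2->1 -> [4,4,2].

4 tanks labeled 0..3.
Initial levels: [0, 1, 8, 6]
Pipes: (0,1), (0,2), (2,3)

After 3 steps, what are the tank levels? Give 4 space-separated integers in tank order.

Step 1: flows [1->0,2->0,2->3] -> levels [2 0 6 7]
Step 2: flows [0->1,2->0,3->2] -> levels [2 1 6 6]
Step 3: flows [0->1,2->0,2=3] -> levels [2 2 5 6]

Answer: 2 2 5 6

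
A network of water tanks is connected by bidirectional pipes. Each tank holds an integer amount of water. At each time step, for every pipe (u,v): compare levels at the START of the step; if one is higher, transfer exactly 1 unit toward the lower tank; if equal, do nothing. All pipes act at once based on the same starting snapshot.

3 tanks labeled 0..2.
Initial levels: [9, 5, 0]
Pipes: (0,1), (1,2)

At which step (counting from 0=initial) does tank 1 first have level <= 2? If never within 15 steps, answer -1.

Answer: -1

Derivation:
Step 1: flows [0->1,1->2] -> levels [8 5 1]
Step 2: flows [0->1,1->2] -> levels [7 5 2]
Step 3: flows [0->1,1->2] -> levels [6 5 3]
Step 4: flows [0->1,1->2] -> levels [5 5 4]
Step 5: flows [0=1,1->2] -> levels [5 4 5]
Step 6: flows [0->1,2->1] -> levels [4 6 4]
Step 7: flows [1->0,1->2] -> levels [5 4 5]
  -> period-2 cycle (repeats step 5); tank 1 never drops to <=2
Tank 1 never reaches <=2 within 15 steps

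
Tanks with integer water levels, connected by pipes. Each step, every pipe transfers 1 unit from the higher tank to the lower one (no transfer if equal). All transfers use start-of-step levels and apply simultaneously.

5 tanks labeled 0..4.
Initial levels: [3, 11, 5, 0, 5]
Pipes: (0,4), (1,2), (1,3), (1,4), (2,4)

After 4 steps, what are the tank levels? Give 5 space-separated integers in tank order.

Answer: 5 3 5 4 7

Derivation:
Step 1: flows [4->0,1->2,1->3,1->4,2=4] -> levels [4 8 6 1 5]
Step 2: flows [4->0,1->2,1->3,1->4,2->4] -> levels [5 5 6 2 6]
Step 3: flows [4->0,2->1,1->3,4->1,2=4] -> levels [6 6 5 3 4]
Step 4: flows [0->4,1->2,1->3,1->4,2->4] -> levels [5 3 5 4 7]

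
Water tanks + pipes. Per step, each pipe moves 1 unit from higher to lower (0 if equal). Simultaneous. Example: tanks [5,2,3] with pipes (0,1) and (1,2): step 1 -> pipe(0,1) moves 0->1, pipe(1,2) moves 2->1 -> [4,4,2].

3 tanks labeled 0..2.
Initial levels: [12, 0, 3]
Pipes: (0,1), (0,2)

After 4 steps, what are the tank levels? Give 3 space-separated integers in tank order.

Step 1: flows [0->1,0->2] -> levels [10 1 4]
Step 2: flows [0->1,0->2] -> levels [8 2 5]
Step 3: flows [0->1,0->2] -> levels [6 3 6]
Step 4: flows [0->1,0=2] -> levels [5 4 6]

Answer: 5 4 6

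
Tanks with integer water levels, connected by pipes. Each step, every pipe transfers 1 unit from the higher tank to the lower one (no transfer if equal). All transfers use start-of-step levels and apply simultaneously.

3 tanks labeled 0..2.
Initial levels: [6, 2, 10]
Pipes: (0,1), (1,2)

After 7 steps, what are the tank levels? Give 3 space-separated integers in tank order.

Step 1: flows [0->1,2->1] -> levels [5 4 9]
Step 2: flows [0->1,2->1] -> levels [4 6 8]
Step 3: flows [1->0,2->1] -> levels [5 6 7]
Step 4: flows [1->0,2->1] -> levels [6 6 6]
Step 5: flows [0=1,1=2] -> levels [6 6 6]
  -> stable; steps 6..7 unchanged -> [6 6 6]

Answer: 6 6 6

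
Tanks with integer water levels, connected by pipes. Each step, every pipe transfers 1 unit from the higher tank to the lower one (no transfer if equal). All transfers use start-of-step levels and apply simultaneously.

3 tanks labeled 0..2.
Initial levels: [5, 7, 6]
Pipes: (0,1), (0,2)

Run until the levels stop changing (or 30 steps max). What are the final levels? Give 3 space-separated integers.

Step 1: flows [1->0,2->0] -> levels [7 6 5]
Step 2: flows [0->1,0->2] -> levels [5 7 6]
  -> period-2 cycle: step 2 state = step 0 state; never stabilizes
  -> state at step 30: (30-0) mod 2 = 0, same as step 0 -> [5 7 6]

Answer: 5 7 6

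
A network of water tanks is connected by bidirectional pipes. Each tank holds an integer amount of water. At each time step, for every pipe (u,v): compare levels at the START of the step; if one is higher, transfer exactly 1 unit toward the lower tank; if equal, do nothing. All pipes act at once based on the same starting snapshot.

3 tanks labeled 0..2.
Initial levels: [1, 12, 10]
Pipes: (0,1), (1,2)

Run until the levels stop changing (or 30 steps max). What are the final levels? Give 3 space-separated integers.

Answer: 7 9 7

Derivation:
Step 1: flows [1->0,1->2] -> levels [2 10 11]
Step 2: flows [1->0,2->1] -> levels [3 10 10]
Step 3: flows [1->0,1=2] -> levels [4 9 10]
Step 4: flows [1->0,2->1] -> levels [5 9 9]
Step 5: flows [1->0,1=2] -> levels [6 8 9]
Step 6: flows [1->0,2->1] -> levels [7 8 8]
Step 7: flows [1->0,1=2] -> levels [8 7 8]
Step 8: flows [0->1,2->1] -> levels [7 9 7]
Step 9: flows [1->0,1->2] -> levels [8 7 8]
  -> period-2 cycle: step 9 state = step 7 state; never stabilizes
  -> state at step 30: (30-7) mod 2 = 1, same as step 8 -> [7 9 7]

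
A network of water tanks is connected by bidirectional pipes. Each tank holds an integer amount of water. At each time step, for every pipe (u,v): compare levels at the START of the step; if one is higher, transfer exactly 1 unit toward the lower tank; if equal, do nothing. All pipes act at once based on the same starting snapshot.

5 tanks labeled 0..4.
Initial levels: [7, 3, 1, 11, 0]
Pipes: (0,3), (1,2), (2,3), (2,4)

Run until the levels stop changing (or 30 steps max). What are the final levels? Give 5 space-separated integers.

Answer: 6 3 6 4 3

Derivation:
Step 1: flows [3->0,1->2,3->2,2->4] -> levels [8 2 2 9 1]
Step 2: flows [3->0,1=2,3->2,2->4] -> levels [9 2 2 7 2]
Step 3: flows [0->3,1=2,3->2,2=4] -> levels [8 2 3 7 2]
Step 4: flows [0->3,2->1,3->2,2->4] -> levels [7 3 2 7 3]
Step 5: flows [0=3,1->2,3->2,4->2] -> levels [7 2 5 6 2]
Step 6: flows [0->3,2->1,3->2,2->4] -> levels [6 3 4 6 3]
Step 7: flows [0=3,2->1,3->2,2->4] -> levels [6 4 3 5 4]
Step 8: flows [0->3,1->2,3->2,4->2] -> levels [5 3 6 5 3]
Step 9: flows [0=3,2->1,2->3,2->4] -> levels [5 4 3 6 4]
Step 10: flows [3->0,1->2,3->2,4->2] -> levels [6 3 6 4 3]
Step 11: flows [0->3,2->1,2->3,2->4] -> levels [5 4 3 6 4]
  -> period-2 cycle: step 11 state = step 9 state; never stabilizes
  -> state at step 30: (30-9) mod 2 = 1, same as step 10 -> [6 3 6 4 3]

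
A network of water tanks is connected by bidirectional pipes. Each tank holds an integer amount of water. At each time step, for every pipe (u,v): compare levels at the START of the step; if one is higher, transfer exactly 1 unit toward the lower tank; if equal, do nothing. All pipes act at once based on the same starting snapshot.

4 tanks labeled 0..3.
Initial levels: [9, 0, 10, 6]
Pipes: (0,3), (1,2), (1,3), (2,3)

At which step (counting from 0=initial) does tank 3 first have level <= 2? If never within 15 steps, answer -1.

Step 1: flows [0->3,2->1,3->1,2->3] -> levels [8 2 8 7]
Step 2: flows [0->3,2->1,3->1,2->3] -> levels [7 4 6 8]
Step 3: flows [3->0,2->1,3->1,3->2] -> levels [8 6 6 5]
Step 4: flows [0->3,1=2,1->3,2->3] -> levels [7 5 5 8]
Step 5: flows [3->0,1=2,3->1,3->2] -> levels [8 6 6 5]
  -> period-2 cycle (repeats step 3); tank 3 never drops to <=2
Tank 3 never reaches <=2 within 15 steps

Answer: -1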